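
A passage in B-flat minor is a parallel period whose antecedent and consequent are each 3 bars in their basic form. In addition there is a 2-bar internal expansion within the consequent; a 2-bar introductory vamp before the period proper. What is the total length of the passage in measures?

Basic parallel period: 3 + 3 = 6 bars.
6 (basic form) + 2 (internal expansion) + 2 (introduction) = 10.

10 measures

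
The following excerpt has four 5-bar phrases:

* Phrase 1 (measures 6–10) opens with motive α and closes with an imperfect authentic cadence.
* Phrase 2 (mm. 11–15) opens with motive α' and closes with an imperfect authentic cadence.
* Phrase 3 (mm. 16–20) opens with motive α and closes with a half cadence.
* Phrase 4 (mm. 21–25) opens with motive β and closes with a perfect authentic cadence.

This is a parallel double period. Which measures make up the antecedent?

In a double period the first pair of phrases (ending imperfect authentic cadence) is the large antecedent and the second pair (ending perfect authentic cadence) is the large consequent; the antecedent is measures 6–15.

measures 6–15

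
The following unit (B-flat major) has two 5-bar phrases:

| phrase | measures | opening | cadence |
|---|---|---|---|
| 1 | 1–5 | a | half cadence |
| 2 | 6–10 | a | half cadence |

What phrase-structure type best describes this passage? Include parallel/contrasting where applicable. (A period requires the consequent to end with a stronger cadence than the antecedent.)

repeated phrase

Both phrases have the same opening (a) and the same cadence (half cadence): the second is a restatement, not a consequent, so this is a repeated phrase rather than a period.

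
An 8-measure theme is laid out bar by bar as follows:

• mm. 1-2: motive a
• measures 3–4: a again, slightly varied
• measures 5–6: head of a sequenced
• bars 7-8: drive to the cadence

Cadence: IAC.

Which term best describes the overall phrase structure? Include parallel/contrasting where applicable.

sentence

Basic idea (bars 1–2) + its repetition (bars 3-4) form the presentation; fragmentation and cadence (bars 5–8) form the continuation — the 8-bar whole is a sentence.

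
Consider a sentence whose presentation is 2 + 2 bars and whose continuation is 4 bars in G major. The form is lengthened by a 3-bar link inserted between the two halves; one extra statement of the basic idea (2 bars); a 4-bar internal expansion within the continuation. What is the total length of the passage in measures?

17 measures

Basic sentence: 2 + 2 + 4 = 8 bars.
8 (basic form) + 3 (link) + 2 (extra statement) + 4 (internal expansion) = 17.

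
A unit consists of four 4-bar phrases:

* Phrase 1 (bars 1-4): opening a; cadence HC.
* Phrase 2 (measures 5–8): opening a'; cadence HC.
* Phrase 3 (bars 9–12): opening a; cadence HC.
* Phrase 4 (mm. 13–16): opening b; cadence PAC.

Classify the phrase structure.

parallel double period

Four phrases in two halves: the first half (mm. 1-8) ends with a half cadence, the second (mm. 9–16) with a perfect authentic cadence — a large antecedent–consequent pair, i.e. a double period.
Phrase 3 begins with the same material as phrase 1, making it parallel.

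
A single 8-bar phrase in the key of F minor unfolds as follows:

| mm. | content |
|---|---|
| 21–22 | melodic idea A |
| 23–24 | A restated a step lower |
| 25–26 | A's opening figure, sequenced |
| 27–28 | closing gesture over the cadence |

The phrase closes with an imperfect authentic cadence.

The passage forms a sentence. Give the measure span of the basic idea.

The presentation of a sentence is the basic idea (mm. 21–22) plus its repetition (mm. 23–24); the basic idea is therefore mm. 21–22.

measures 21–22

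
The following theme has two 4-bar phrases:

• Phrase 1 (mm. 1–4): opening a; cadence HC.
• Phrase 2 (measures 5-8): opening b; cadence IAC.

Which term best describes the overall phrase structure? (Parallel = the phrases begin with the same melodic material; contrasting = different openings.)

Phrase 1 ends with a half cadence (weaker) and phrase 2 with an imperfect authentic cadence (stronger): antecedent + consequent = a period.
The two phrases open with different material (a / b), so the period is contrasting.

contrasting period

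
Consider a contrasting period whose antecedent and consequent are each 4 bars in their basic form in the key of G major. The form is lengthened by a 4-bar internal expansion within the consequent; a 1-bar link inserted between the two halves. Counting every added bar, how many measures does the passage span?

13 measures

Basic contrasting period: 4 + 4 = 8 bars.
8 (basic form) + 4 (internal expansion) + 1 (link) = 13.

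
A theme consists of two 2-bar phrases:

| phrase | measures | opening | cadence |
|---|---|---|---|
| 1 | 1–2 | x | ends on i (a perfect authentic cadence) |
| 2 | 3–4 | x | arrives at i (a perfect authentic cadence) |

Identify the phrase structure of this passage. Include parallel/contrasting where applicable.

Both phrases have the same opening (x) and the same cadence (perfect authentic cadence): the second is a restatement, not a consequent, so this is a repeated phrase rather than a period.

repeated phrase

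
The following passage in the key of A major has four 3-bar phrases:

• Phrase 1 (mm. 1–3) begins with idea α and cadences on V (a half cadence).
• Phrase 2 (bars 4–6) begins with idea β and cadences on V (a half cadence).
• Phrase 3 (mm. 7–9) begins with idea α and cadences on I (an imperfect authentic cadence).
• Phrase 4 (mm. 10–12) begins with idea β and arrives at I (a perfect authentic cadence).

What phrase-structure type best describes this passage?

parallel double period

Four phrases in two halves: the first half (mm. 1–6) ends with a half cadence, the second (mm. 7-12) with a perfect authentic cadence — a large antecedent–consequent pair, i.e. a double period.
Phrase 3 begins with the same material as phrase 1, making it parallel.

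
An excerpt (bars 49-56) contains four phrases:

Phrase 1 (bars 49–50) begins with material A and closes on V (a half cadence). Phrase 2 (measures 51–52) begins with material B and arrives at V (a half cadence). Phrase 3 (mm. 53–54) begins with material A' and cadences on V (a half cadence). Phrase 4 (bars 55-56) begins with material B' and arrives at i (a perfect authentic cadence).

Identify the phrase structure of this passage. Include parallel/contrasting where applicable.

Four phrases in two halves: the first half (mm. 49–52) ends with a half cadence, the second (mm. 53–56) with a perfect authentic cadence — a large antecedent–consequent pair, i.e. a double period.
Phrase 3 begins with the same material as phrase 1, making it parallel.

parallel double period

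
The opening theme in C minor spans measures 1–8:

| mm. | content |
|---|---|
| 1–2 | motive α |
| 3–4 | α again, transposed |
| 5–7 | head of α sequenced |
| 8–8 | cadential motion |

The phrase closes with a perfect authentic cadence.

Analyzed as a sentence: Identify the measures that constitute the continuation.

After the presentation (mm. 1–4), the continuation covers the fragmentation through the cadence: mm. 5-8.

measures 5–8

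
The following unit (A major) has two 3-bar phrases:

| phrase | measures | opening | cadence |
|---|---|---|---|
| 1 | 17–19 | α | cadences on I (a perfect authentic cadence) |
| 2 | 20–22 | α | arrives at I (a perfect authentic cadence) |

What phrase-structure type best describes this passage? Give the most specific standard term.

repeated phrase

Both phrases have the same opening (α) and the same cadence (perfect authentic cadence): the second is a restatement, not a consequent, so this is a repeated phrase rather than a period.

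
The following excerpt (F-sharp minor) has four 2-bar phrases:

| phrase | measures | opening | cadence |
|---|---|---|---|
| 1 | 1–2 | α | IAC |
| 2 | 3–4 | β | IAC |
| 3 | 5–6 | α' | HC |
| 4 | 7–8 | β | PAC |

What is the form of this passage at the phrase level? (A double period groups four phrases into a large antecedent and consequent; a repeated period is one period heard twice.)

parallel double period

Four phrases in two halves: the first half (measures 1–4) ends with an imperfect authentic cadence, the second (measures 5–8) with a perfect authentic cadence — a large antecedent–consequent pair, i.e. a double period.
Phrase 3 begins with the same material as phrase 1, making it parallel.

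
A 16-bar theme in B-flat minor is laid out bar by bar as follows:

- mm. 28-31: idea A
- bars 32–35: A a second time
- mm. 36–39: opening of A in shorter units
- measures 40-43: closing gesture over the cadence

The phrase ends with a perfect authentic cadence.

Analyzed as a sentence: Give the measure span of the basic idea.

measures 28–31

The presentation of a sentence is the basic idea (measures 28–31) plus its repetition (mm. 32–35); the basic idea is therefore measures 28–31.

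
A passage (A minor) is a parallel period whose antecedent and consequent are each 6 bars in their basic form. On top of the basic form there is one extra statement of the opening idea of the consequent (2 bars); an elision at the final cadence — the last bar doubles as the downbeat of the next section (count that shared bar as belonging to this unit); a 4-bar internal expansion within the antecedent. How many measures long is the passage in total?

18 measures

Basic parallel period: 6 + 6 = 12 bars.
12 (basic form) + 2 (extra statement) + 4 (internal expansion) = 18.
The elision shares a bar with the next section but does not change this unit's count.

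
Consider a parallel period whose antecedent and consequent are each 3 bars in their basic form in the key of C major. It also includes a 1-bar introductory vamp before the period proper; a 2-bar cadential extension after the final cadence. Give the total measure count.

Basic parallel period: 3 + 3 = 6 bars.
6 (basic form) + 1 (introduction) + 2 (cadential extension) = 9.

9 measures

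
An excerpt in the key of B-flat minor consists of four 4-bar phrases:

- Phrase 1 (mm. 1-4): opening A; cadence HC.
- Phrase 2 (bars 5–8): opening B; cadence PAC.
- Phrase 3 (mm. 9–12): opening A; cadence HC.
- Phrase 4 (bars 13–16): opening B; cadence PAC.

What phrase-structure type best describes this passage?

repeated period

The cadence pattern HC–PAC–HC–PAC is weak–strong twice, and phrases 3–4 restate phrases 1–2: a period heard twice, not a double period (which would end weakly at phrase 2).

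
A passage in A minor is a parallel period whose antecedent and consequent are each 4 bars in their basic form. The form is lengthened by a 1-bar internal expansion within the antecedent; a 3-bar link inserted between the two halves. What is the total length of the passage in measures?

12 measures

Basic parallel period: 4 + 4 = 8 bars.
8 (basic form) + 1 (internal expansion) + 3 (link) = 12.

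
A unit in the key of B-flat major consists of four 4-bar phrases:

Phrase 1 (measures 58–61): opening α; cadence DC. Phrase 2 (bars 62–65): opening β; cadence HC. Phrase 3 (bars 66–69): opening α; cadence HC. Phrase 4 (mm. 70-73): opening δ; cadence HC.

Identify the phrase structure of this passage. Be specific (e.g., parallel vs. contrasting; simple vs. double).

Phrase 4 ends with a half cadence, no stronger than phrase 2's half cadence, so the four phrases do not form a double period; nor do phrases 3–4 duplicate 1–2, so it is not a repeated period. With no phrase reaching a conclusive cadence, the passage is a phrase group.

phrase group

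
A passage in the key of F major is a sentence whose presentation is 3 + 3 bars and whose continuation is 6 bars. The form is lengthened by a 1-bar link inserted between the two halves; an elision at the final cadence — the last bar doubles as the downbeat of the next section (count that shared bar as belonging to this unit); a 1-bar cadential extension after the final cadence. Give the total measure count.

14 measures

Basic sentence: 3 + 3 + 6 = 12 bars.
12 (basic form) + 1 (link) + 1 (cadential extension) = 14.
The elision shares a bar with the next section but does not change this unit's count.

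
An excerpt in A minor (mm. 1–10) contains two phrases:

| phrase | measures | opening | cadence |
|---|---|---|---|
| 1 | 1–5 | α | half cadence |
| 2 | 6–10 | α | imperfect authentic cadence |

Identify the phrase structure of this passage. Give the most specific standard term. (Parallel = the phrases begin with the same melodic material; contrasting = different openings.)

parallel period

Phrase 1 ends with a half cadence (weaker) and phrase 2 with an imperfect authentic cadence (stronger): antecedent + consequent = a period.
The two phrases open with the same material (α / α), so the period is parallel.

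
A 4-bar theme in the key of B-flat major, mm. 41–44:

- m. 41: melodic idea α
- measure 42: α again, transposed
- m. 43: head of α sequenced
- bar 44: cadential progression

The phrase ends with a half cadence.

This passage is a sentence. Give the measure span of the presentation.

The presentation of a sentence is the basic idea (m. 41) plus its repetition (bar 42); the presentation is therefore measures 41–42.

measures 41–42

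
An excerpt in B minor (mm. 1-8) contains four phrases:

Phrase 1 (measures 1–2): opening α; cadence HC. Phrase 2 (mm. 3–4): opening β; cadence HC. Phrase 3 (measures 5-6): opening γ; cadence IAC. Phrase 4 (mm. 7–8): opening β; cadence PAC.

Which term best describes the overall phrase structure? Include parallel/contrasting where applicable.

contrasting double period

Four phrases in two halves: the first half (mm. 1–4) ends with a half cadence, the second (mm. 5–8) with a perfect authentic cadence — a large antecedent–consequent pair, i.e. a double period.
Phrase 3 begins with different material from phrase 1, making it contrasting.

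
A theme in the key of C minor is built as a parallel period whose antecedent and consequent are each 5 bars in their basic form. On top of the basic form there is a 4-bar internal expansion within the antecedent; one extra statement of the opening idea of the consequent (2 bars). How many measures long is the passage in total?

16 measures

Basic parallel period: 5 + 5 = 10 bars.
10 (basic form) + 4 (internal expansion) + 2 (extra statement) = 16.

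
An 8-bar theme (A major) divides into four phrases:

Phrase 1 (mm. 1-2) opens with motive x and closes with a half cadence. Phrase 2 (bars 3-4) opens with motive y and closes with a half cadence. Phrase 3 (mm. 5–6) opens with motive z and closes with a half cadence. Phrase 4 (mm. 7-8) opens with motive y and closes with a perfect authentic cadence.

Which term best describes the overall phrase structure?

contrasting double period

Four phrases in two halves: the first half (mm. 1-4) ends with a half cadence, the second (bars 5–8) with a perfect authentic cadence — a large antecedent–consequent pair, i.e. a double period.
Phrase 3 begins with different material from phrase 1, making it contrasting.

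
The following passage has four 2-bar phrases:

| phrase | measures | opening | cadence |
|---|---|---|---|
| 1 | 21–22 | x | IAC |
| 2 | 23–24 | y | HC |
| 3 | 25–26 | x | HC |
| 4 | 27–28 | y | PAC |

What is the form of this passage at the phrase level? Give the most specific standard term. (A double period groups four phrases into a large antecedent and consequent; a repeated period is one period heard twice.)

parallel double period

Four phrases in two halves: the first half (measures 21–24) ends with a half cadence, the second (mm. 25-28) with a perfect authentic cadence — a large antecedent–consequent pair, i.e. a double period.
Phrase 3 begins with the same material as phrase 1, making it parallel.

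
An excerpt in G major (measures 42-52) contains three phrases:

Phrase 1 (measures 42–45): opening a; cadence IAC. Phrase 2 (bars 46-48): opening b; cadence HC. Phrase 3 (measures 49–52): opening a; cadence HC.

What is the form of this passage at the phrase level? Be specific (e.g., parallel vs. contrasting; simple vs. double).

The final phrase closes with a half cadence, which is not stronger than the preceding half cadence; the 3 phrases lack an overall antecedent–consequent design and so form a phrase group.

phrase group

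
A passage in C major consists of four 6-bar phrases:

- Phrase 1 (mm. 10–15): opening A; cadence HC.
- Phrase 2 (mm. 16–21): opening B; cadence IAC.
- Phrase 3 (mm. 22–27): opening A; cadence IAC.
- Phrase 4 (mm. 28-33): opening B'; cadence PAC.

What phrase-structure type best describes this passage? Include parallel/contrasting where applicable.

Four phrases in two halves: the first half (mm. 10-21) ends with an imperfect authentic cadence, the second (mm. 22-33) with a perfect authentic cadence — a large antecedent–consequent pair, i.e. a double period.
Phrase 3 begins with the same material as phrase 1, making it parallel.

parallel double period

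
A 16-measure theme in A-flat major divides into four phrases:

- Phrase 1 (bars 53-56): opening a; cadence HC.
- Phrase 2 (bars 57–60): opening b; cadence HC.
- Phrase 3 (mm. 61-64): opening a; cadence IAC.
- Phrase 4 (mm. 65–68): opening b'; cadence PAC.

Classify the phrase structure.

parallel double period

Four phrases in two halves: the first half (bars 53-60) ends with a half cadence, the second (bars 61-68) with a perfect authentic cadence — a large antecedent–consequent pair, i.e. a double period.
Phrase 3 begins with the same material as phrase 1, making it parallel.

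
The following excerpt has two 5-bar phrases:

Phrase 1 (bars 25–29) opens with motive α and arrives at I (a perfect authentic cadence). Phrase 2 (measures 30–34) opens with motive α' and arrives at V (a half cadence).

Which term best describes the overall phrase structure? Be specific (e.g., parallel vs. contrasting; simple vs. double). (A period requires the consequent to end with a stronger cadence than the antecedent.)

The second phrase closes with a half cadence, which is not stronger than the first phrase's perfect authentic cadence; without a weak→strong cadential pair there is no antecedent–consequent relationship, so this is a phrase group rather than a period.

phrase group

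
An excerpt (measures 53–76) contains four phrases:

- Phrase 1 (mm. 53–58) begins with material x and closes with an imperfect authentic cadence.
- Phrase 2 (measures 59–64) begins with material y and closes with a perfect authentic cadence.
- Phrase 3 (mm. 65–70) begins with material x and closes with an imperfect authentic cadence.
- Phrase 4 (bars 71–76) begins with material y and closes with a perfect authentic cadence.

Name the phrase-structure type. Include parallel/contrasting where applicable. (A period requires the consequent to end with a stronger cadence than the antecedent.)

repeated period

The cadence pattern IAC–PAC–IAC–PAC is weak–strong twice, and phrases 3–4 restate phrases 1–2: a period heard twice, not a double period (which would end weakly at phrase 2).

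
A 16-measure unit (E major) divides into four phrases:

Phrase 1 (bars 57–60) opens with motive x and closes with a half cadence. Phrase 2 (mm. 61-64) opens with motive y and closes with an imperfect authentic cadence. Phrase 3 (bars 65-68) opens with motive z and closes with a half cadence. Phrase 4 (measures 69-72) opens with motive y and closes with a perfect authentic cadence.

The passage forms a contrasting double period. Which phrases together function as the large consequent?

phrases 3 and 4

In a double period the first pair of phrases (ending imperfect authentic cadence) is the large antecedent and the second pair (ending perfect authentic cadence) is the large consequent; the consequent is phrases 3 and 4.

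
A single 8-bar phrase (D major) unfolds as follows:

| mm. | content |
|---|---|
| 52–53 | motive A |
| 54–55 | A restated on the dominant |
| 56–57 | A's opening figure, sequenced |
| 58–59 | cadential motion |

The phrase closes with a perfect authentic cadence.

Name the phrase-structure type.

sentence

Basic idea (bars 52–53) + its repetition (mm. 54–55) form the presentation; fragmentation and cadence (mm. 56–59) form the continuation — the 8-bar whole is a sentence.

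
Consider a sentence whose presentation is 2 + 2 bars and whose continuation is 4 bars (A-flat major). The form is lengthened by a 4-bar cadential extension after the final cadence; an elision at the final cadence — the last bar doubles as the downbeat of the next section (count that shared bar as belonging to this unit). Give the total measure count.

12 measures

Basic sentence: 2 + 2 + 4 = 8 bars.
8 (basic form) + 4 (cadential extension) = 12.
The elision shares a bar with the next section but does not change this unit's count.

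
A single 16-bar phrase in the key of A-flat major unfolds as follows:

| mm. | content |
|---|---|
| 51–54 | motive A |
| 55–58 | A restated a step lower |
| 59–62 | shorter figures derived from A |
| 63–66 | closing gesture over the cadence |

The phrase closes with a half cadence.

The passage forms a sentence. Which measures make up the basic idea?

measures 51–54

The presentation of a sentence is the basic idea (mm. 51-54) plus its repetition (mm. 55-58); the basic idea is therefore measures 51–54.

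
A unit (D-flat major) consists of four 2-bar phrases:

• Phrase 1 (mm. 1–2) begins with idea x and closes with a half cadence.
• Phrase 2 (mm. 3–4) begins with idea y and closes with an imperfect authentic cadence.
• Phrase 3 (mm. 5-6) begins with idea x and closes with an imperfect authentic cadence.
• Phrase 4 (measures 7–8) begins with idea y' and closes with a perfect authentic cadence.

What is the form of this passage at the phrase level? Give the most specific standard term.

parallel double period

Four phrases in two halves: the first half (measures 1-4) ends with an imperfect authentic cadence, the second (mm. 5–8) with a perfect authentic cadence — a large antecedent–consequent pair, i.e. a double period.
Phrase 3 begins with the same material as phrase 1, making it parallel.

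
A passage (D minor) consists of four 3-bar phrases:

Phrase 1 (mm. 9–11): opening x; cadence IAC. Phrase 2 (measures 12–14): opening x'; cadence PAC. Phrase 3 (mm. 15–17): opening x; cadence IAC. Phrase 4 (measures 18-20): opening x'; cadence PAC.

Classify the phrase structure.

The cadence pattern IAC–PAC–IAC–PAC is weak–strong twice, and phrases 3–4 restate phrases 1–2: a period heard twice, not a double period (which would end weakly at phrase 2).

repeated period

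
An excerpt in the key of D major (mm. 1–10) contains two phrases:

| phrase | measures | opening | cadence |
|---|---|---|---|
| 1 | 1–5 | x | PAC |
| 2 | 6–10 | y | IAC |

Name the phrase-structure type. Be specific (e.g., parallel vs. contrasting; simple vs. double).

phrase group

The second phrase closes with an imperfect authentic cadence, which is not stronger than the first phrase's perfect authentic cadence; without a weak→strong cadential pair there is no antecedent–consequent relationship, so this is a phrase group rather than a period.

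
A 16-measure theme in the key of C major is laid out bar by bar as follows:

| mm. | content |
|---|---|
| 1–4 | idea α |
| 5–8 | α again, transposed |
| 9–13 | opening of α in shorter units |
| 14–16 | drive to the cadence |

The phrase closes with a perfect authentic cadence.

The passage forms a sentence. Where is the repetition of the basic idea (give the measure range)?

measures 5–8

The presentation of a sentence is the basic idea (mm. 1–4) plus its repetition (mm. 5-8); the repetition of the basic idea is therefore bars 5-8.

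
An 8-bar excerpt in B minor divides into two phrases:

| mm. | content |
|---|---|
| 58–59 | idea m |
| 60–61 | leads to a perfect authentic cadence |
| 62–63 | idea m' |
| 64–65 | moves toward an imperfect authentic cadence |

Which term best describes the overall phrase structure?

phrase group

The second phrase closes with an imperfect authentic cadence, which is not stronger than the first phrase's perfect authentic cadence; without a weak→strong cadential pair there is no antecedent–consequent relationship, so this is a phrase group rather than a period.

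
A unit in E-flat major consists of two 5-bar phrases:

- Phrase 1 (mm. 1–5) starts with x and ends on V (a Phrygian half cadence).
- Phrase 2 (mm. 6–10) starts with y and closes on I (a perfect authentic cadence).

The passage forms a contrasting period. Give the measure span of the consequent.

The antecedent is the phrase ending with the weaker cadence (Phrygian half cadence, phrase 1) and the consequent the one ending more conclusively (perfect authentic cadence, phrase 2); the consequent is mm. 6-10.

measures 6–10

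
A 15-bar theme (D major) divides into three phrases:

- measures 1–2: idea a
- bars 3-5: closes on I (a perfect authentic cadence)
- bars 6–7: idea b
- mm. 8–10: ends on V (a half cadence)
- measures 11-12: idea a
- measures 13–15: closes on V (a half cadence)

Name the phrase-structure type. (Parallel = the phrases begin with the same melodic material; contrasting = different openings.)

The final phrase closes with a half cadence, which is not stronger than the preceding half cadence; the 3 phrases lack an overall antecedent–consequent design and so form a phrase group.

phrase group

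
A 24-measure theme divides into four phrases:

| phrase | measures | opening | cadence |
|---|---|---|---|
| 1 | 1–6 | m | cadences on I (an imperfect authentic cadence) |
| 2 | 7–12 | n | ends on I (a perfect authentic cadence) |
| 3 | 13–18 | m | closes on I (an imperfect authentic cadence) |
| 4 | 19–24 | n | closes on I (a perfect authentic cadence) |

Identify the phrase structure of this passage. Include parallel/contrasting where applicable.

The cadence pattern IAC–PAC–IAC–PAC is weak–strong twice, and phrases 3–4 restate phrases 1–2: a period heard twice, not a double period (which would end weakly at phrase 2).

repeated period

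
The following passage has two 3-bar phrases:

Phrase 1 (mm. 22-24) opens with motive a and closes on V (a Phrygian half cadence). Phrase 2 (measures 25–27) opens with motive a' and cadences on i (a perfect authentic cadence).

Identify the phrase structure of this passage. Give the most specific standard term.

parallel period

Phrase 1 ends with a Phrygian half cadence (weaker) and phrase 2 with a perfect authentic cadence (stronger): antecedent + consequent = a period.
The two phrases open with the same material (a / a'), so the period is parallel.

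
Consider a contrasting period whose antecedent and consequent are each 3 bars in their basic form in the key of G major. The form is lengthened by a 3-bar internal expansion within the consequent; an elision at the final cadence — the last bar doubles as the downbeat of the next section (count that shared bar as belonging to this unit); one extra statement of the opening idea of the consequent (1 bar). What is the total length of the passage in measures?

10 measures

Basic contrasting period: 3 + 3 = 6 bars.
6 (basic form) + 3 (internal expansion) + 1 (extra statement) = 10.
The elision shares a bar with the next section but does not change this unit's count.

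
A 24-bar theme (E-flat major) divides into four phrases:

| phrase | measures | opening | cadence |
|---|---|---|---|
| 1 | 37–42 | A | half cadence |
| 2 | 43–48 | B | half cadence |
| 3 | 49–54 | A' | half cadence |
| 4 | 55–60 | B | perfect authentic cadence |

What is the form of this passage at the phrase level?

Four phrases in two halves: the first half (mm. 37–48) ends with a half cadence, the second (mm. 49–60) with a perfect authentic cadence — a large antecedent–consequent pair, i.e. a double period.
Phrase 3 begins with the same material as phrase 1, making it parallel.

parallel double period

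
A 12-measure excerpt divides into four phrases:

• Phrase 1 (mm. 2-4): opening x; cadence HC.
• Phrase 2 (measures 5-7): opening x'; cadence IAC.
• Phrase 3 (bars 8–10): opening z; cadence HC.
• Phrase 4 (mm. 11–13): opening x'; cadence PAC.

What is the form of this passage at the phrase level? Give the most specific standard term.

contrasting double period

Four phrases in two halves: the first half (bars 2–7) ends with an imperfect authentic cadence, the second (bars 8–13) with a perfect authentic cadence — a large antecedent–consequent pair, i.e. a double period.
Phrase 3 begins with different material from phrase 1, making it contrasting.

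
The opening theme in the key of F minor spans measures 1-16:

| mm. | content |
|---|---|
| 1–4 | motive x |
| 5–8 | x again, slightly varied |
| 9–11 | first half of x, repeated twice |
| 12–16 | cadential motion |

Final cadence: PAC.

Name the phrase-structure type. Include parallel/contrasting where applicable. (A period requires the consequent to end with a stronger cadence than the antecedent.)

sentence

Basic idea (measures 1-4) + its repetition (measures 5–8) form the presentation; fragmentation and cadence (measures 9-16) form the continuation — the 16-bar whole is a sentence.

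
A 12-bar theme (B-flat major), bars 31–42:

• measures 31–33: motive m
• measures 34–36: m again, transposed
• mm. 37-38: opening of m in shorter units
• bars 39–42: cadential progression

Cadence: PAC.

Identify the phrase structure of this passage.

Basic idea (bars 31–33) + its repetition (mm. 34–36) form the presentation; fragmentation and cadence (mm. 37–42) form the continuation — the 12-bar whole is a sentence.

sentence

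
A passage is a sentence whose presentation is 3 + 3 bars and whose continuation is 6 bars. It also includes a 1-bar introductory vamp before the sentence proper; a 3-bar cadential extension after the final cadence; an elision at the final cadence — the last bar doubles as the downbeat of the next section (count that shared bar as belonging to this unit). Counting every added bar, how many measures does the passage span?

16 measures

Basic sentence: 3 + 3 + 6 = 12 bars.
12 (basic form) + 1 (introduction) + 3 (cadential extension) = 16.
The elision shares a bar with the next section but does not change this unit's count.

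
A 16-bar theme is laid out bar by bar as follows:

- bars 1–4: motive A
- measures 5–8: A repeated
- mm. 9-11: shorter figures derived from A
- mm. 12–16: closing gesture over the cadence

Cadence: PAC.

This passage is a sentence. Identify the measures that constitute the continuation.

measures 9–16

After the presentation (measures 1–8), the continuation covers the fragmentation through the cadence: measures 9–16.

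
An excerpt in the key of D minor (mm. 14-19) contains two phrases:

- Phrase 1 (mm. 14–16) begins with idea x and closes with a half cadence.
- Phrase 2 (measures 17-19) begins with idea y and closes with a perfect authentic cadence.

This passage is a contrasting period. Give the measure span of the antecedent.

measures 14–16

The antecedent is the phrase ending with the weaker cadence (half cadence, phrase 1) and the consequent the one ending more conclusively (perfect authentic cadence, phrase 2); the antecedent is mm. 14-16.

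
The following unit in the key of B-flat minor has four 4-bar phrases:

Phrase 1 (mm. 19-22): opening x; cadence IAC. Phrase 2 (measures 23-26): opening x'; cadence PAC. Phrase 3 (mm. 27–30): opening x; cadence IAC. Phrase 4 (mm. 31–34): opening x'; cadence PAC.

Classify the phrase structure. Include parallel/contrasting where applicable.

The cadence pattern IAC–PAC–IAC–PAC is weak–strong twice, and phrases 3–4 restate phrases 1–2: a period heard twice, not a double period (which would end weakly at phrase 2).

repeated period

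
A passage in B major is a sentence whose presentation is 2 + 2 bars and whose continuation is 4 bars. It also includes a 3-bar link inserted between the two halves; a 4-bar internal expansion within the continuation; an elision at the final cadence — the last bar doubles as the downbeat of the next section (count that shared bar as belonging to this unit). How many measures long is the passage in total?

Basic sentence: 2 + 2 + 4 = 8 bars.
8 (basic form) + 3 (link) + 4 (internal expansion) = 15.
The elision shares a bar with the next section but does not change this unit's count.

15 measures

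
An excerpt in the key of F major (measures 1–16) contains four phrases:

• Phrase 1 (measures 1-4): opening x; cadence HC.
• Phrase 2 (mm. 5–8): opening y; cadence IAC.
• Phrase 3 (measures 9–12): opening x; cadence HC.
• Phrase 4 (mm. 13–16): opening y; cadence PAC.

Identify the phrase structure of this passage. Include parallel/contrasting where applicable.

Four phrases in two halves: the first half (mm. 1–8) ends with an imperfect authentic cadence, the second (bars 9-16) with a perfect authentic cadence — a large antecedent–consequent pair, i.e. a double period.
Phrase 3 begins with the same material as phrase 1, making it parallel.

parallel double period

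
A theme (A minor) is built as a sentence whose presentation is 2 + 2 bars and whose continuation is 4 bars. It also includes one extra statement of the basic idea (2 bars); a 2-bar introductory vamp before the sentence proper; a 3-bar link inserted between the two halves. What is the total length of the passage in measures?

Basic sentence: 2 + 2 + 4 = 8 bars.
8 (basic form) + 2 (extra statement) + 2 (introduction) + 3 (link) = 15.

15 measures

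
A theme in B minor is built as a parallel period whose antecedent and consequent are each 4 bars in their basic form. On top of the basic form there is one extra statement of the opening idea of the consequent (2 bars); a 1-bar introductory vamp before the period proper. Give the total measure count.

Basic parallel period: 4 + 4 = 8 bars.
8 (basic form) + 2 (extra statement) + 1 (introduction) = 11.

11 measures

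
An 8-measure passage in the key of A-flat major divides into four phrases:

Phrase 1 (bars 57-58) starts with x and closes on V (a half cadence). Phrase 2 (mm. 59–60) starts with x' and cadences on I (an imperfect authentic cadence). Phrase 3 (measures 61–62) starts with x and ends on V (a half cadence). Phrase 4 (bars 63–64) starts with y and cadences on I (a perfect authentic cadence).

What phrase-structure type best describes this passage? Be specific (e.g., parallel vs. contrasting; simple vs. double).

parallel double period

Four phrases in two halves: the first half (mm. 57-60) ends with an imperfect authentic cadence, the second (measures 61–64) with a perfect authentic cadence — a large antecedent–consequent pair, i.e. a double period.
Phrase 3 begins with the same material as phrase 1, making it parallel.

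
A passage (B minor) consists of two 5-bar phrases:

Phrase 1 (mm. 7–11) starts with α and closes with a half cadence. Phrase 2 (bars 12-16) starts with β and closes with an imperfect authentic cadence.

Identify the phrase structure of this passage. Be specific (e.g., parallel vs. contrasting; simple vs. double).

contrasting period

Phrase 1 ends with a half cadence (weaker) and phrase 2 with an imperfect authentic cadence (stronger): antecedent + consequent = a period.
The two phrases open with different material (α / β), so the period is contrasting.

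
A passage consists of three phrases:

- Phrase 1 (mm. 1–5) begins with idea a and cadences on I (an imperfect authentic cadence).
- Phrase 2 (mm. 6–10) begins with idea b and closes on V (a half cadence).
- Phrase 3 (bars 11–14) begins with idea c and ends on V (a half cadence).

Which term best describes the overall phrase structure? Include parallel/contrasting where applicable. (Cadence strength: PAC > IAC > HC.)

phrase group

The final phrase closes with a half cadence, which is not stronger than the preceding half cadence; the 3 phrases lack an overall antecedent–consequent design and so form a phrase group.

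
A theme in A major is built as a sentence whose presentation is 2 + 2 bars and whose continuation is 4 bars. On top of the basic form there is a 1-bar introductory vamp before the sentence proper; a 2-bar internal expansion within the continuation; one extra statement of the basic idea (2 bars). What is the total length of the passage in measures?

13 measures

Basic sentence: 2 + 2 + 4 = 8 bars.
8 (basic form) + 1 (introduction) + 2 (internal expansion) + 2 (extra statement) = 13.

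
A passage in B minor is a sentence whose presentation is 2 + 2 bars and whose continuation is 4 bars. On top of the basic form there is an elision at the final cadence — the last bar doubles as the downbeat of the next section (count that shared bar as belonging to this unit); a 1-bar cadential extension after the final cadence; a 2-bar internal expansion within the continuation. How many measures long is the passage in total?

11 measures

Basic sentence: 2 + 2 + 4 = 8 bars.
8 (basic form) + 1 (cadential extension) + 2 (internal expansion) = 11.
The elision shares a bar with the next section but does not change this unit's count.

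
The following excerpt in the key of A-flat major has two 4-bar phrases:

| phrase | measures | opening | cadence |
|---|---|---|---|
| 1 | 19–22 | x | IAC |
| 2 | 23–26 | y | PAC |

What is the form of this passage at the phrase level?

contrasting period

Phrase 1 ends with an imperfect authentic cadence (weaker) and phrase 2 with a perfect authentic cadence (stronger): antecedent + consequent = a period.
The two phrases open with different material (x / y), so the period is contrasting.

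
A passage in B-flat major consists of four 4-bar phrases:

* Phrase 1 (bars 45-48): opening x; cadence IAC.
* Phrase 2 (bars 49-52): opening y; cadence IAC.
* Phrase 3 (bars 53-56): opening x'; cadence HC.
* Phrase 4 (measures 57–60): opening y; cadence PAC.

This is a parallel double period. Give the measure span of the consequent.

measures 53–60

In a double period the first pair of phrases (ending imperfect authentic cadence) is the large antecedent and the second pair (ending perfect authentic cadence) is the large consequent; the consequent is measures 53–60.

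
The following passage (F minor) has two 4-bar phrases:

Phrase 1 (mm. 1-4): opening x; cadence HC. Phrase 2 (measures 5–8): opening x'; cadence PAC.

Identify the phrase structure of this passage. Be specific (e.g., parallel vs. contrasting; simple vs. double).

parallel period

Phrase 1 ends with a half cadence (weaker) and phrase 2 with a perfect authentic cadence (stronger): antecedent + consequent = a period.
The two phrases open with the same material (x / x'), so the period is parallel.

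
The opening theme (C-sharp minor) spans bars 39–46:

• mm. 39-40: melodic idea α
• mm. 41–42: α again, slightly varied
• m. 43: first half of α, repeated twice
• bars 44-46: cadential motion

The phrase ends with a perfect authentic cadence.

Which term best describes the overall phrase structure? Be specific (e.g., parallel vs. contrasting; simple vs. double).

sentence

Basic idea (mm. 39-40) + its repetition (bars 41-42) form the presentation; fragmentation and cadence (measures 43-46) form the continuation — the 8-bar whole is a sentence.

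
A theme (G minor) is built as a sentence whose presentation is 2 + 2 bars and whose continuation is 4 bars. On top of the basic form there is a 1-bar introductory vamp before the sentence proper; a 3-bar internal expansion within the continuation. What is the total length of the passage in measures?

12 measures

Basic sentence: 2 + 2 + 4 = 8 bars.
8 (basic form) + 1 (introduction) + 3 (internal expansion) = 12.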